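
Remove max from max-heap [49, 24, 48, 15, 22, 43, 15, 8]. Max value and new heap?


Max = 49
Replace root with last, heapify down
Resulting heap: [48, 24, 43, 15, 22, 8, 15]


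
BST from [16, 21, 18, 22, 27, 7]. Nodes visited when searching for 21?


BST root = 16
Search for 21: compare at each node
Path: [16, 21]


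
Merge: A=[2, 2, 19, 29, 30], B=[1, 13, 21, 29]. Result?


Compare heads, take smaller each step.
Merged: [1, 2, 2, 13, 19, 21, 29, 29, 30]


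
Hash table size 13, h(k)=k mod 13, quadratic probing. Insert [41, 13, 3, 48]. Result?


Insertions: 41->slot 2; 13->slot 0; 3->slot 3; 48->slot 9
Table: [13, None, 41, 3, None, None, None, None, None, 48, None, None, None]


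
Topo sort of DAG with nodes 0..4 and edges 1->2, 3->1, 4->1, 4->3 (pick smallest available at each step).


Kahn's algorithm, process smallest node first
Order: [0, 4, 3, 1, 2]


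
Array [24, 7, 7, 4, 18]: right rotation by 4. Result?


Right rotate by 4: [7, 7, 4, 18, 24]


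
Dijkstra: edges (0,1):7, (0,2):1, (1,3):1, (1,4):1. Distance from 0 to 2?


Dijkstra from 0:
Distances: {0: 0, 1: 7, 2: 1, 3: 8, 4: 8}
Shortest distance to 2 = 1, path = [0, 2]


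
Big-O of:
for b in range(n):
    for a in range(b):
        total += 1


Per nesting level: O(n) * O(n) [triangular over b] = O(n^2)
Complexity: O(n^2)


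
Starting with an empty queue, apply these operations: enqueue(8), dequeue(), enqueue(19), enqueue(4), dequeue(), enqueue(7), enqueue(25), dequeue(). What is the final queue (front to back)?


enqueue(8) -> [8]
dequeue() returns 8 -> []
enqueue(19) -> [19]
enqueue(4) -> [19, 4]
dequeue() returns 19 -> [4]
enqueue(7) -> [4, 7]
enqueue(25) -> [4, 7, 25]
dequeue() returns 4 -> [7, 25]
Final queue (front to back): [7, 25]


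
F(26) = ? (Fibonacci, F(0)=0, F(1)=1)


F(n)=F(n-1)+F(n-2)
...F(24)=46368, F(25)=75025, F(26)=121393


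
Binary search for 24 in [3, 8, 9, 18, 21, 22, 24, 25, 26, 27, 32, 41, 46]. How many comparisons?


Search for 24:
[0,12] mid=6 arr[6]=24
Total: 1 comparisons


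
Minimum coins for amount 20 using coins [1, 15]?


dp[0]=0; dp[i]=1+min(dp[i-c] for c in coins)
...dp[15]=1, dp[16]=2, dp[17]=3, dp[18]=4, dp[19]=5, dp[20]=6
Minimum coins for 20 = 6


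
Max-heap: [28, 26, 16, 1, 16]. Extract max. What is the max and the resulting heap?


Max = 28
Replace root with last, heapify down
Resulting heap: [26, 16, 16, 1]


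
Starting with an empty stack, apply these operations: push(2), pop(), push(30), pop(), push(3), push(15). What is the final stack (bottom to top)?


push(2) -> [2]
pop() returns 2 -> []
push(30) -> [30]
pop() returns 30 -> []
push(3) -> [3]
push(15) -> [3, 15]
Final stack (bottom to top): [3, 15]


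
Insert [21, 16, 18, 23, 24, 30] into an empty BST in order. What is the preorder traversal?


Root = 21; build tree by BST insertion.
Preorder traversal: [21, 16, 18, 23, 24, 30]


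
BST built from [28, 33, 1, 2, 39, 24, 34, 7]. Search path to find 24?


BST root = 28
Search for 24: compare at each node
Path: [28, 1, 2, 24]


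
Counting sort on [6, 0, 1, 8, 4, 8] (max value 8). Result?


Count array: [1, 1, 0, 0, 1, 0, 1, 0, 2]
Reconstruct: [0, 1, 4, 6, 8, 8]


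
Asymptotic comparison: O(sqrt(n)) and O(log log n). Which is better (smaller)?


double-logarithmic grows slower than sublinear
O(log log n) is asymptotically smaller; O(sqrt(n)) grows faster


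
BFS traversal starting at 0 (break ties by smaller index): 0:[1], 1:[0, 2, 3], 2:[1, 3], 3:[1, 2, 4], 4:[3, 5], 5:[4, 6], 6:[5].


BFS queue: start with [0]
Visit order: [0, 1, 2, 3, 4, 5, 6]


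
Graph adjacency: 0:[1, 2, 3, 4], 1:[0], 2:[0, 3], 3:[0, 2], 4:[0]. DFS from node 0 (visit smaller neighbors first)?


DFS stack-based: start with [0]
Visit order: [0, 1, 2, 3, 4]


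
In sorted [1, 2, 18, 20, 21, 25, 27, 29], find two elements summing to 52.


Two pointers: lo=0, hi=7
Found pair: (25, 27) summing to 52


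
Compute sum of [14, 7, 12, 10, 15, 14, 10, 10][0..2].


Prefix sums: [0, 14, 21, 33, 43, 58, 72, 82, 92]
Sum[0..2] = prefix[3] - prefix[0] = 33 - 0 = 33


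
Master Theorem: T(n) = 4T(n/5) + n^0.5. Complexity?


a=4, b=5, c=0.5. log_5(4)=0.861 > c=0.5. Case 1: O(n^log_b(a)) = O(n^0.861)
Complexity: O(n^0.861)


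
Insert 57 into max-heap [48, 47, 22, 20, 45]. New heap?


Append 57: [48, 47, 22, 20, 45, 57]
Bubble up: swap idx 5(57) with idx 2(22); swap idx 2(57) with idx 0(48)
Result: [57, 47, 48, 20, 45, 22]


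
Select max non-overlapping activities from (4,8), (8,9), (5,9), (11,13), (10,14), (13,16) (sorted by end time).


Greedy: pick earliest-ending, then skip overlaps.
Selected (4 activities): [(4, 8), (8, 9), (11, 13), (13, 16)]


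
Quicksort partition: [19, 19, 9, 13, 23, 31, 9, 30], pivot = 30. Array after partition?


Elements <= 30 go left of pivot.
Result: [19, 19, 9, 13, 23, 9, 30, 31], pivot at index 6


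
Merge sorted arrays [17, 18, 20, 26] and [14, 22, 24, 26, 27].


Compare heads, take smaller each step.
Merged: [14, 17, 18, 20, 22, 24, 26, 26, 27]


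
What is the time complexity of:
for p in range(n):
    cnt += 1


Per nesting level: O(n) = O(n)
Complexity: O(n)


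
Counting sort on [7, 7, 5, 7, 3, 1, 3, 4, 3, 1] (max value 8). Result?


Count array: [0, 2, 0, 3, 1, 1, 0, 3, 0]
Reconstruct: [1, 1, 3, 3, 3, 4, 5, 7, 7, 7]


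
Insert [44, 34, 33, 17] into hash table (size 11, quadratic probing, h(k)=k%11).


Insertions: 44->slot 0; 34->slot 1; 33->slot 4; 17->slot 6
Table: [44, 34, None, None, 33, None, 17, None, None, None, None]


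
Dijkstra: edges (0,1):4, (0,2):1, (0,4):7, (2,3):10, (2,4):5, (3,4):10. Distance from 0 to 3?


Dijkstra from 0:
Distances: {0: 0, 1: 4, 2: 1, 3: 11, 4: 6}
Shortest distance to 3 = 11, path = [0, 2, 3]


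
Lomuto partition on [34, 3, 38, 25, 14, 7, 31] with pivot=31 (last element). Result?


Elements <= 31 go left of pivot.
Result: [3, 25, 14, 7, 31, 34, 38], pivot at index 4


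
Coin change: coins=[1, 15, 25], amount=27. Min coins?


dp[0]=0; dp[i]=1+min(dp[i-c] for c in coins)
...dp[22]=8, dp[23]=9, dp[24]=10, dp[25]=1, dp[26]=2, dp[27]=3
Minimum coins for 27 = 3


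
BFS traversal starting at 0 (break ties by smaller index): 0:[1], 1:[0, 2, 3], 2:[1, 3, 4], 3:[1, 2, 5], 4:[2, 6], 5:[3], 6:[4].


BFS queue: start with [0]
Visit order: [0, 1, 2, 3, 4, 5, 6]


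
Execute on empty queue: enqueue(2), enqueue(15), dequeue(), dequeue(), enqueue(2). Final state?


enqueue(2) -> [2]
enqueue(15) -> [2, 15]
dequeue() returns 2 -> [15]
dequeue() returns 15 -> []
enqueue(2) -> [2]
Final queue (front to back): [2]


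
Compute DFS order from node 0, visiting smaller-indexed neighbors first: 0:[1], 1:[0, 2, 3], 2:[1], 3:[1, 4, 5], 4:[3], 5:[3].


DFS stack-based: start with [0]
Visit order: [0, 1, 2, 3, 4, 5]


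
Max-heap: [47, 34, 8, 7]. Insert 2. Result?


Append 2: [47, 34, 8, 7, 2]
Bubble up: no swaps needed
Result: [47, 34, 8, 7, 2]


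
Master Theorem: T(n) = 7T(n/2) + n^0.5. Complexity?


a=7, b=2, c=0.5. log_2(7)=2.807 > c=0.5. Case 1: O(n^log_b(a)) = O(n^2.807)
Complexity: O(n^2.807)


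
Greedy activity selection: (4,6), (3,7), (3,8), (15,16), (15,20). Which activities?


Greedy: pick earliest-ending, then skip overlaps.
Selected (2 activities): [(4, 6), (15, 16)]


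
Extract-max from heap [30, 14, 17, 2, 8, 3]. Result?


Max = 30
Replace root with last, heapify down
Resulting heap: [17, 14, 3, 2, 8]


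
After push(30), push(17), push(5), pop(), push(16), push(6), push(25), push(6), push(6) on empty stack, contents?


push(30) -> [30]
push(17) -> [30, 17]
push(5) -> [30, 17, 5]
pop() returns 5 -> [30, 17]
push(16) -> [30, 17, 16]
push(6) -> [30, 17, 16, 6]
push(25) -> [30, 17, 16, 6, 25]
push(6) -> [30, 17, 16, 6, 25, 6]
push(6) -> [30, 17, 16, 6, 25, 6, 6]
Final stack (bottom to top): [30, 17, 16, 6, 25, 6, 6]


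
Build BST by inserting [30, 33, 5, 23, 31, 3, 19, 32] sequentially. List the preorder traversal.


Root = 30; build tree by BST insertion.
Preorder traversal: [30, 5, 3, 23, 19, 33, 31, 32]


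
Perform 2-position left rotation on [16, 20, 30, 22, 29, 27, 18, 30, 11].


Left rotate by 2: [30, 22, 29, 27, 18, 30, 11, 16, 20]


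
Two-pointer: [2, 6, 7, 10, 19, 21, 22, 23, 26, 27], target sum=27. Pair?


Two pointers: lo=0, hi=9
Found pair: (6, 21) summing to 27


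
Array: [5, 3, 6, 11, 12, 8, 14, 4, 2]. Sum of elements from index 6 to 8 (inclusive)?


Prefix sums: [0, 5, 8, 14, 25, 37, 45, 59, 63, 65]
Sum[6..8] = prefix[9] - prefix[6] = 65 - 45 = 20


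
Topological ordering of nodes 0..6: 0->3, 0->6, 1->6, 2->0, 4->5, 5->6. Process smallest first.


Kahn's algorithm, process smallest node first
Order: [1, 2, 0, 3, 4, 5, 6]


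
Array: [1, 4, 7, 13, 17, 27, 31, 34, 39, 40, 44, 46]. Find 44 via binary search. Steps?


Search for 44:
[0,11] mid=5 arr[5]=27
[6,11] mid=8 arr[8]=39
[9,11] mid=10 arr[10]=44
Total: 3 comparisons


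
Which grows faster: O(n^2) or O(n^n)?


quadratic grows slower than n^n
O(n^2) is asymptotically smaller; O(n^n) grows faster


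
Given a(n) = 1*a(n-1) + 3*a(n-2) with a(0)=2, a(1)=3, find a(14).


Build bottom-up:
...a(12)=34578, a(13)=79587, a(14)=1*79587+3*34578=183321


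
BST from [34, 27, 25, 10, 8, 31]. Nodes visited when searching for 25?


BST root = 34
Search for 25: compare at each node
Path: [34, 27, 25]


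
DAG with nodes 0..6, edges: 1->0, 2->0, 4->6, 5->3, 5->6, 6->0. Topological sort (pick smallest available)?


Kahn's algorithm, process smallest node first
Order: [1, 2, 4, 5, 3, 6, 0]


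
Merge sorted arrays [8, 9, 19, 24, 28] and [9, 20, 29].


Compare heads, take smaller each step.
Merged: [8, 9, 9, 19, 20, 24, 28, 29]


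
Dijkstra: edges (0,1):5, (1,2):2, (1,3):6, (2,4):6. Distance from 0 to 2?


Dijkstra from 0:
Distances: {0: 0, 1: 5, 2: 7, 3: 11, 4: 13}
Shortest distance to 2 = 7, path = [0, 1, 2]


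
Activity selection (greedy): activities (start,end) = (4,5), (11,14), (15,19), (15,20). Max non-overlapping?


Greedy: pick earliest-ending, then skip overlaps.
Selected (3 activities): [(4, 5), (11, 14), (15, 19)]


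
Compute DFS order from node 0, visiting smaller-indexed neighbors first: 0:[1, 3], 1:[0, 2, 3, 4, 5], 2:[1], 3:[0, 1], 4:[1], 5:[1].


DFS stack-based: start with [0]
Visit order: [0, 1, 2, 3, 4, 5]


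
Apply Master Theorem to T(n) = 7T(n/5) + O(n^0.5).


a=7, b=5, c=0.5. log_5(7)=1.209 > c=0.5. Case 1: O(n^log_b(a)) = O(n^1.209)
Complexity: O(n^1.209)


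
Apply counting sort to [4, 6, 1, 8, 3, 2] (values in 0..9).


Count array: [0, 1, 1, 1, 1, 0, 1, 0, 1, 0]
Reconstruct: [1, 2, 3, 4, 6, 8]


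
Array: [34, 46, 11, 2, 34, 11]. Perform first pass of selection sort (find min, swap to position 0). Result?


After one pass: [2, 46, 11, 34, 34, 11]


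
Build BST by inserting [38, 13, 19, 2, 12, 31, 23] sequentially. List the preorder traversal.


Root = 38; build tree by BST insertion.
Preorder traversal: [38, 13, 2, 12, 19, 31, 23]


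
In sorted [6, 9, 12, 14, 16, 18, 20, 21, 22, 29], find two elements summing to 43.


Two pointers: lo=0, hi=9
Found pair: (14, 29) summing to 43


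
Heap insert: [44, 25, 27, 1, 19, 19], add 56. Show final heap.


Append 56: [44, 25, 27, 1, 19, 19, 56]
Bubble up: swap idx 6(56) with idx 2(27); swap idx 2(56) with idx 0(44)
Result: [56, 25, 44, 1, 19, 19, 27]


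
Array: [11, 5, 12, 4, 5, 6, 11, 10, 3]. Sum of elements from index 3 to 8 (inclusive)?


Prefix sums: [0, 11, 16, 28, 32, 37, 43, 54, 64, 67]
Sum[3..8] = prefix[9] - prefix[3] = 67 - 28 = 39


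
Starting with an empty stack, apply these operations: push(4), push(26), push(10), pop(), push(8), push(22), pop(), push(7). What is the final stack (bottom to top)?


push(4) -> [4]
push(26) -> [4, 26]
push(10) -> [4, 26, 10]
pop() returns 10 -> [4, 26]
push(8) -> [4, 26, 8]
push(22) -> [4, 26, 8, 22]
pop() returns 22 -> [4, 26, 8]
push(7) -> [4, 26, 8, 7]
Final stack (bottom to top): [4, 26, 8, 7]


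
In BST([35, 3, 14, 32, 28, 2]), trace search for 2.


BST root = 35
Search for 2: compare at each node
Path: [35, 3, 2]


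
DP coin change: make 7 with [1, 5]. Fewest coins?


dp[0]=0; dp[i]=1+min(dp[i-c] for c in coins)
...dp[2]=2, dp[3]=3, dp[4]=4, dp[5]=1, dp[6]=2, dp[7]=3
Minimum coins for 7 = 3


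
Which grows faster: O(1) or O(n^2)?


constant grows slower than quadratic
O(1) is asymptotically smaller; O(n^2) grows faster


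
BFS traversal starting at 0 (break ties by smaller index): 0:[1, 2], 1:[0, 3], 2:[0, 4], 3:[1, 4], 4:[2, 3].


BFS queue: start with [0]
Visit order: [0, 1, 2, 3, 4]


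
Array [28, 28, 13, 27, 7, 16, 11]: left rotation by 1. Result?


Left rotate by 1: [28, 13, 27, 7, 16, 11, 28]


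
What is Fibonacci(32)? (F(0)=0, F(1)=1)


F(n)=F(n-1)+F(n-2)
...F(30)=832040, F(31)=1346269, F(32)=2178309


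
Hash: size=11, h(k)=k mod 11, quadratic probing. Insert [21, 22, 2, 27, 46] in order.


Insertions: 21->slot 10; 22->slot 0; 2->slot 2; 27->slot 5; 46->slot 3
Table: [22, None, 2, 46, None, 27, None, None, None, None, 21]


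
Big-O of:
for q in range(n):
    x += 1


Per nesting level: O(n) = O(n)
Complexity: O(n)


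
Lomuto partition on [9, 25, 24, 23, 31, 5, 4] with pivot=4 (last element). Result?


Elements <= 4 go left of pivot.
Result: [4, 25, 24, 23, 31, 5, 9], pivot at index 0


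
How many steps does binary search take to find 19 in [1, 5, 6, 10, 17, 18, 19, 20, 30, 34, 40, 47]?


Search for 19:
[0,11] mid=5 arr[5]=18
[6,11] mid=8 arr[8]=30
[6,7] mid=6 arr[6]=19
Total: 3 comparisons


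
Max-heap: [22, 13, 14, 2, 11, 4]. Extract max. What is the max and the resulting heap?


Max = 22
Replace root with last, heapify down
Resulting heap: [14, 13, 4, 2, 11]


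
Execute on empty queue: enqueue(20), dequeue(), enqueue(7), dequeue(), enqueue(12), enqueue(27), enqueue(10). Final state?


enqueue(20) -> [20]
dequeue() returns 20 -> []
enqueue(7) -> [7]
dequeue() returns 7 -> []
enqueue(12) -> [12]
enqueue(27) -> [12, 27]
enqueue(10) -> [12, 27, 10]
Final queue (front to back): [12, 27, 10]


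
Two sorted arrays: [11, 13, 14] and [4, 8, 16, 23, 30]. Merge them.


Compare heads, take smaller each step.
Merged: [4, 8, 11, 13, 14, 16, 23, 30]


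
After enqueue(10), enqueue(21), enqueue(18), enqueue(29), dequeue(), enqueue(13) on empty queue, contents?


enqueue(10) -> [10]
enqueue(21) -> [10, 21]
enqueue(18) -> [10, 21, 18]
enqueue(29) -> [10, 21, 18, 29]
dequeue() returns 10 -> [21, 18, 29]
enqueue(13) -> [21, 18, 29, 13]
Final queue (front to back): [21, 18, 29, 13]


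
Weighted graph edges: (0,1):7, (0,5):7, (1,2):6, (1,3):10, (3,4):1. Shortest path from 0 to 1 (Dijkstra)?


Dijkstra from 0:
Distances: {0: 0, 1: 7, 2: 13, 3: 17, 4: 18, 5: 7}
Shortest distance to 1 = 7, path = [0, 1]


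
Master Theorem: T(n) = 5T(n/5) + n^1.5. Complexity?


a=5, b=5, c=1.5. log_5(5)=1 < c=1.5. Case 3: O(n^c) = O(n^1.500)
Complexity: O(n^1.500)


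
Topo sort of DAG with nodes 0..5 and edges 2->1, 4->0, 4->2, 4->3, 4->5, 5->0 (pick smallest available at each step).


Kahn's algorithm, process smallest node first
Order: [4, 2, 1, 3, 5, 0]


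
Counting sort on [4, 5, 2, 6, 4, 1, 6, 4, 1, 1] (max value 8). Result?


Count array: [0, 3, 1, 0, 3, 1, 2, 0, 0]
Reconstruct: [1, 1, 1, 2, 4, 4, 4, 5, 6, 6]


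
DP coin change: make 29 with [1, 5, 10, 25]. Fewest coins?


dp[0]=0; dp[i]=1+min(dp[i-c] for c in coins)
...dp[24]=6, dp[25]=1, dp[26]=2, dp[27]=3, dp[28]=4, dp[29]=5
Minimum coins for 29 = 5


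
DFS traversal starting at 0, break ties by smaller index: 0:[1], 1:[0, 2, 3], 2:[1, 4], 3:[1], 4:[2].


DFS stack-based: start with [0]
Visit order: [0, 1, 2, 4, 3]


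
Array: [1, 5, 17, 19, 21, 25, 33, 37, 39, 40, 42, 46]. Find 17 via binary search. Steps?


Search for 17:
[0,11] mid=5 arr[5]=25
[0,4] mid=2 arr[2]=17
Total: 2 comparisons


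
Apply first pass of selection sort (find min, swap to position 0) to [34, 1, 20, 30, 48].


After one pass: [1, 34, 20, 30, 48]


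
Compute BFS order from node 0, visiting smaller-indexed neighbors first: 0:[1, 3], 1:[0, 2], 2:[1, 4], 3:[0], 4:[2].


BFS queue: start with [0]
Visit order: [0, 1, 3, 2, 4]


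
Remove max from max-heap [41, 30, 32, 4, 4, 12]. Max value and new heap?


Max = 41
Replace root with last, heapify down
Resulting heap: [32, 30, 12, 4, 4]


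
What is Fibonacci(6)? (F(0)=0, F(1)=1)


F(n)=F(n-1)+F(n-2)
...F(4)=3, F(5)=5, F(6)=8


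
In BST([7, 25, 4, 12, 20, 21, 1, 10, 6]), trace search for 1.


BST root = 7
Search for 1: compare at each node
Path: [7, 4, 1]


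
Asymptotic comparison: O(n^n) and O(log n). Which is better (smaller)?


logarithmic grows slower than n^n
O(log n) is asymptotically smaller; O(n^n) grows faster


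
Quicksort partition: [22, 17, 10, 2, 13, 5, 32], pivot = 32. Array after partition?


Elements <= 32 go left of pivot.
Result: [22, 17, 10, 2, 13, 5, 32], pivot at index 6


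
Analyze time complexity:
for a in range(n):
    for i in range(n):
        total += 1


Per nesting level: O(n) * O(n) = O(n^2)
Complexity: O(n^2)


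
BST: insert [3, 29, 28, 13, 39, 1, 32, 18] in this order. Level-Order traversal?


Root = 3; build tree by BST insertion.
Level-Order traversal: [3, 1, 29, 28, 39, 13, 32, 18]


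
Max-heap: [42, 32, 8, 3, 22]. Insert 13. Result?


Append 13: [42, 32, 8, 3, 22, 13]
Bubble up: swap idx 5(13) with idx 2(8)
Result: [42, 32, 13, 3, 22, 8]


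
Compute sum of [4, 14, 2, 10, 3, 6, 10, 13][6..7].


Prefix sums: [0, 4, 18, 20, 30, 33, 39, 49, 62]
Sum[6..7] = prefix[8] - prefix[6] = 62 - 39 = 23


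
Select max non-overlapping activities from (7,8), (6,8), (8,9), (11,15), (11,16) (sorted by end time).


Greedy: pick earliest-ending, then skip overlaps.
Selected (3 activities): [(7, 8), (8, 9), (11, 15)]


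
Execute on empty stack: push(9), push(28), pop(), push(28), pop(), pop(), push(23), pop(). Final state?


push(9) -> [9]
push(28) -> [9, 28]
pop() returns 28 -> [9]
push(28) -> [9, 28]
pop() returns 28 -> [9]
pop() returns 9 -> []
push(23) -> [23]
pop() returns 23 -> []
Final stack (bottom to top): []


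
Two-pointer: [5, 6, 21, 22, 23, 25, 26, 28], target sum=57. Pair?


Two pointers: lo=0, hi=7
No pair sums to 57


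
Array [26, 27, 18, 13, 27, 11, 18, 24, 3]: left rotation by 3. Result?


Left rotate by 3: [13, 27, 11, 18, 24, 3, 26, 27, 18]


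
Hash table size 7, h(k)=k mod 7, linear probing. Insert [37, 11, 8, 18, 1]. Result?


Insertions: 37->slot 2; 11->slot 4; 8->slot 1; 18->slot 5; 1->slot 3
Table: [None, 8, 37, 1, 11, 18, None]


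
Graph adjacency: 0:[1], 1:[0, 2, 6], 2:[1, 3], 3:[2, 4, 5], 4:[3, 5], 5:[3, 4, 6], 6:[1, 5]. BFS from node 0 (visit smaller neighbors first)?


BFS queue: start with [0]
Visit order: [0, 1, 2, 6, 3, 5, 4]


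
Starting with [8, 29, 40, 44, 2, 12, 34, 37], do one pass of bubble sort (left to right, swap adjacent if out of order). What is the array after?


After one pass: [8, 29, 40, 2, 12, 34, 37, 44]


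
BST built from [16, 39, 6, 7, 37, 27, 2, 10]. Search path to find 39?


BST root = 16
Search for 39: compare at each node
Path: [16, 39]


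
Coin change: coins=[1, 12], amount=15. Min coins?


dp[0]=0; dp[i]=1+min(dp[i-c] for c in coins)
...dp[10]=10, dp[11]=11, dp[12]=1, dp[13]=2, dp[14]=3, dp[15]=4
Minimum coins for 15 = 4


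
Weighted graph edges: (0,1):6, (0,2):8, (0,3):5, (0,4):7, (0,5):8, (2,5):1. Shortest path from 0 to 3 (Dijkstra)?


Dijkstra from 0:
Distances: {0: 0, 1: 6, 2: 8, 3: 5, 4: 7, 5: 8}
Shortest distance to 3 = 5, path = [0, 3]


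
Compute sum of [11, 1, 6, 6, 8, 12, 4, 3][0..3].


Prefix sums: [0, 11, 12, 18, 24, 32, 44, 48, 51]
Sum[0..3] = prefix[4] - prefix[0] = 24 - 0 = 24


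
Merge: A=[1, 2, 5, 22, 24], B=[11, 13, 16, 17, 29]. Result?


Compare heads, take smaller each step.
Merged: [1, 2, 5, 11, 13, 16, 17, 22, 24, 29]


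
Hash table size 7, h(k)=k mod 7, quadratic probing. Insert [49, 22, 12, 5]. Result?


Insertions: 49->slot 0; 22->slot 1; 12->slot 5; 5->slot 6
Table: [49, 22, None, None, None, 12, 5]


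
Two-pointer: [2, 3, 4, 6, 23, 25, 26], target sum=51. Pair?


Two pointers: lo=0, hi=6
Found pair: (25, 26) summing to 51


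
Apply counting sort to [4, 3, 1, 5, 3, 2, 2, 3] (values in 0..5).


Count array: [0, 1, 2, 3, 1, 1]
Reconstruct: [1, 2, 2, 3, 3, 3, 4, 5]


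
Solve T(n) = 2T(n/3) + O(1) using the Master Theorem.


a=2, b=3, c=0. log_3(2)=0.631 > c=0. Case 1: O(n^log_b(a)) = O(n^0.631)
Complexity: O(n^0.631)


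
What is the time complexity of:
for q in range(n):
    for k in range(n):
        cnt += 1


Per nesting level: O(n) * O(n) = O(n^2)
Complexity: O(n^2)


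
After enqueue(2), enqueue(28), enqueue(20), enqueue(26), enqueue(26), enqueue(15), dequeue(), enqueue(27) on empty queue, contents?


enqueue(2) -> [2]
enqueue(28) -> [2, 28]
enqueue(20) -> [2, 28, 20]
enqueue(26) -> [2, 28, 20, 26]
enqueue(26) -> [2, 28, 20, 26, 26]
enqueue(15) -> [2, 28, 20, 26, 26, 15]
dequeue() returns 2 -> [28, 20, 26, 26, 15]
enqueue(27) -> [28, 20, 26, 26, 15, 27]
Final queue (front to back): [28, 20, 26, 26, 15, 27]


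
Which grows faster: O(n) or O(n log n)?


linear grows slower than linearithmic
O(n) is asymptotically smaller; O(n log n) grows faster


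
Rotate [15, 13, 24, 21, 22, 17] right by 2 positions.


Right rotate by 2: [22, 17, 15, 13, 24, 21]


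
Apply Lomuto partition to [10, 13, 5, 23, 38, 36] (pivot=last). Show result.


Elements <= 36 go left of pivot.
Result: [10, 13, 5, 23, 36, 38], pivot at index 4


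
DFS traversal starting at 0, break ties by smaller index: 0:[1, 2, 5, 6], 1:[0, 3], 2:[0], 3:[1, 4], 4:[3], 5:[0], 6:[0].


DFS stack-based: start with [0]
Visit order: [0, 1, 3, 4, 2, 5, 6]


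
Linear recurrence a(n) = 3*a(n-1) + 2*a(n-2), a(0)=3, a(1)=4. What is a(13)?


Build bottom-up:
...a(11)=1612550, a(12)=5743182, a(13)=3*5743182+2*1612550=20454646


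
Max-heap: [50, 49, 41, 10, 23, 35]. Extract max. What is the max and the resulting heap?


Max = 50
Replace root with last, heapify down
Resulting heap: [49, 35, 41, 10, 23]


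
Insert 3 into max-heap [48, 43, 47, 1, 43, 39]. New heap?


Append 3: [48, 43, 47, 1, 43, 39, 3]
Bubble up: no swaps needed
Result: [48, 43, 47, 1, 43, 39, 3]


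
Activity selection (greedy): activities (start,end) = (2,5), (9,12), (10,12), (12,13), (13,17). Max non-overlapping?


Greedy: pick earliest-ending, then skip overlaps.
Selected (4 activities): [(2, 5), (9, 12), (12, 13), (13, 17)]


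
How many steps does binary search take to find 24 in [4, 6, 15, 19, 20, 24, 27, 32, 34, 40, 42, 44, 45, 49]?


Search for 24:
[0,13] mid=6 arr[6]=27
[0,5] mid=2 arr[2]=15
[3,5] mid=4 arr[4]=20
[5,5] mid=5 arr[5]=24
Total: 4 comparisons


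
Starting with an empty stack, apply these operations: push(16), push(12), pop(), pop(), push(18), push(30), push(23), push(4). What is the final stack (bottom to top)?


push(16) -> [16]
push(12) -> [16, 12]
pop() returns 12 -> [16]
pop() returns 16 -> []
push(18) -> [18]
push(30) -> [18, 30]
push(23) -> [18, 30, 23]
push(4) -> [18, 30, 23, 4]
Final stack (bottom to top): [18, 30, 23, 4]


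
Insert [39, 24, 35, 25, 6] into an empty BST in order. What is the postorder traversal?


Root = 39; build tree by BST insertion.
Postorder traversal: [6, 25, 35, 24, 39]


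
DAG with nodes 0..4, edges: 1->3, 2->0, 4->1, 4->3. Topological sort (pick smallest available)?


Kahn's algorithm, process smallest node first
Order: [2, 0, 4, 1, 3]


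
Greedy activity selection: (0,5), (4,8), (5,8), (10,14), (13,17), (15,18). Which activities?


Greedy: pick earliest-ending, then skip overlaps.
Selected (4 activities): [(0, 5), (5, 8), (10, 14), (15, 18)]


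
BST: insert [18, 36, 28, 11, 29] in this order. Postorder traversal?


Root = 18; build tree by BST insertion.
Postorder traversal: [11, 29, 28, 36, 18]


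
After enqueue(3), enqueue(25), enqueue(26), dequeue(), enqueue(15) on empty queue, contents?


enqueue(3) -> [3]
enqueue(25) -> [3, 25]
enqueue(26) -> [3, 25, 26]
dequeue() returns 3 -> [25, 26]
enqueue(15) -> [25, 26, 15]
Final queue (front to back): [25, 26, 15]


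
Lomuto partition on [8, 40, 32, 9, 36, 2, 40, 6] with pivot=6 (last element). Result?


Elements <= 6 go left of pivot.
Result: [2, 6, 32, 9, 36, 8, 40, 40], pivot at index 1


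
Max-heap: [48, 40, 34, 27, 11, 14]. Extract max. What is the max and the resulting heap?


Max = 48
Replace root with last, heapify down
Resulting heap: [40, 27, 34, 14, 11]


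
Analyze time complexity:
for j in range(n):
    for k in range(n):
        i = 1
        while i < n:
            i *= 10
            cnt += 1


Per nesting level: O(n) * O(n) * O(log n) = O(n^2 log n)
Complexity: O(n^2 log n)


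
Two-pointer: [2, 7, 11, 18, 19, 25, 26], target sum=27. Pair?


Two pointers: lo=0, hi=6
Found pair: (2, 25) summing to 27


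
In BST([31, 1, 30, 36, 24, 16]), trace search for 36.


BST root = 31
Search for 36: compare at each node
Path: [31, 36]


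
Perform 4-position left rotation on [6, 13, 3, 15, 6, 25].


Left rotate by 4: [6, 25, 6, 13, 3, 15]


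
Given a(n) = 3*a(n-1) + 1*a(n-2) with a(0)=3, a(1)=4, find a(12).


Build bottom-up:
...a(10)=210258, a(11)=694435, a(12)=3*694435+1*210258=2293563


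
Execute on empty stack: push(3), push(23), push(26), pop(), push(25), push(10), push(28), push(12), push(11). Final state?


push(3) -> [3]
push(23) -> [3, 23]
push(26) -> [3, 23, 26]
pop() returns 26 -> [3, 23]
push(25) -> [3, 23, 25]
push(10) -> [3, 23, 25, 10]
push(28) -> [3, 23, 25, 10, 28]
push(12) -> [3, 23, 25, 10, 28, 12]
push(11) -> [3, 23, 25, 10, 28, 12, 11]
Final stack (bottom to top): [3, 23, 25, 10, 28, 12, 11]


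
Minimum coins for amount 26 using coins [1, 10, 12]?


dp[0]=0; dp[i]=1+min(dp[i-c] for c in coins)
...dp[21]=3, dp[22]=2, dp[23]=3, dp[24]=2, dp[25]=3, dp[26]=4
Minimum coins for 26 = 4


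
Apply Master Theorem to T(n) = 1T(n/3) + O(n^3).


a=1, b=3, c=3. log_3(1)=0 < c=3. Case 3: O(n^c) = O(n^3)
Complexity: O(n^3)


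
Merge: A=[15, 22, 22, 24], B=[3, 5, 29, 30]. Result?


Compare heads, take smaller each step.
Merged: [3, 5, 15, 22, 22, 24, 29, 30]


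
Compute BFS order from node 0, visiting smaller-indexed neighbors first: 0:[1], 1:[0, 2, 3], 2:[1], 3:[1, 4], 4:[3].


BFS queue: start with [0]
Visit order: [0, 1, 2, 3, 4]


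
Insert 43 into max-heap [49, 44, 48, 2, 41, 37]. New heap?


Append 43: [49, 44, 48, 2, 41, 37, 43]
Bubble up: no swaps needed
Result: [49, 44, 48, 2, 41, 37, 43]


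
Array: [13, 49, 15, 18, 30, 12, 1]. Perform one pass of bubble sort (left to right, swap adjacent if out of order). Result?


After one pass: [13, 15, 18, 30, 12, 1, 49]


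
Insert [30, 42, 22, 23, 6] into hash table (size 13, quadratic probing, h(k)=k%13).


Insertions: 30->slot 4; 42->slot 3; 22->slot 9; 23->slot 10; 6->slot 6
Table: [None, None, None, 42, 30, None, 6, None, None, 22, 23, None, None]


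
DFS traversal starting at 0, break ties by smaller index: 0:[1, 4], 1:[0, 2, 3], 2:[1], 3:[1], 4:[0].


DFS stack-based: start with [0]
Visit order: [0, 1, 2, 3, 4]


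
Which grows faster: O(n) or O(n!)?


linear grows slower than factorial
O(n) is asymptotically smaller; O(n!) grows faster


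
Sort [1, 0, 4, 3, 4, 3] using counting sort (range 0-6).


Count array: [1, 1, 0, 2, 2, 0, 0]
Reconstruct: [0, 1, 3, 3, 4, 4]


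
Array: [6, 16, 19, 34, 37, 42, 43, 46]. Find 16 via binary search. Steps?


Search for 16:
[0,7] mid=3 arr[3]=34
[0,2] mid=1 arr[1]=16
Total: 2 comparisons


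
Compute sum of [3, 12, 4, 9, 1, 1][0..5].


Prefix sums: [0, 3, 15, 19, 28, 29, 30]
Sum[0..5] = prefix[6] - prefix[0] = 30 - 0 = 30


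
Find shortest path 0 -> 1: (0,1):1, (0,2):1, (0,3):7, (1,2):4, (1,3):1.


Dijkstra from 0:
Distances: {0: 0, 1: 1, 2: 1, 3: 2}
Shortest distance to 1 = 1, path = [0, 1]


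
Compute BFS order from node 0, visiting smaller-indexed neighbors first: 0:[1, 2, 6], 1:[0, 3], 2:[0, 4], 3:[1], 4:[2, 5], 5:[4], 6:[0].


BFS queue: start with [0]
Visit order: [0, 1, 2, 6, 3, 4, 5]


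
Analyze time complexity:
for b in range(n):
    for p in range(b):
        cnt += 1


Per nesting level: O(n) * O(n) [triangular over b] = O(n^2)
Complexity: O(n^2)


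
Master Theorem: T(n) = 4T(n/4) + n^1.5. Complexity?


a=4, b=4, c=1.5. log_4(4)=1 < c=1.5. Case 3: O(n^c) = O(n^1.500)
Complexity: O(n^1.500)


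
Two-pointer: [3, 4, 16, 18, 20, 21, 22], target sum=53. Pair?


Two pointers: lo=0, hi=6
No pair sums to 53


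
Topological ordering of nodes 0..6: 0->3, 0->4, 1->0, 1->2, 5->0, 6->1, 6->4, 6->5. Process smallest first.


Kahn's algorithm, process smallest node first
Order: [6, 1, 2, 5, 0, 3, 4]


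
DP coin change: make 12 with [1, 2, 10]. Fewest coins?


dp[0]=0; dp[i]=1+min(dp[i-c] for c in coins)
...dp[7]=4, dp[8]=4, dp[9]=5, dp[10]=1, dp[11]=2, dp[12]=2
Minimum coins for 12 = 2


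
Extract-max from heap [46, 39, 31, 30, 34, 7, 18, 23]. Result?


Max = 46
Replace root with last, heapify down
Resulting heap: [39, 34, 31, 30, 23, 7, 18]


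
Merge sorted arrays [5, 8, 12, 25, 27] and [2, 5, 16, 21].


Compare heads, take smaller each step.
Merged: [2, 5, 5, 8, 12, 16, 21, 25, 27]


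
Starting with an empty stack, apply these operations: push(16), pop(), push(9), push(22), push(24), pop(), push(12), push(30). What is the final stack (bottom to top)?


push(16) -> [16]
pop() returns 16 -> []
push(9) -> [9]
push(22) -> [9, 22]
push(24) -> [9, 22, 24]
pop() returns 24 -> [9, 22]
push(12) -> [9, 22, 12]
push(30) -> [9, 22, 12, 30]
Final stack (bottom to top): [9, 22, 12, 30]


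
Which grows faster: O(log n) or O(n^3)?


logarithmic grows slower than cubic
O(log n) is asymptotically smaller; O(n^3) grows faster


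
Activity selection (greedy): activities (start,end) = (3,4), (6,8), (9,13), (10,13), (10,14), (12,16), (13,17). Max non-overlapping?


Greedy: pick earliest-ending, then skip overlaps.
Selected (4 activities): [(3, 4), (6, 8), (9, 13), (13, 17)]


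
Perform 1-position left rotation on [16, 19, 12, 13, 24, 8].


Left rotate by 1: [19, 12, 13, 24, 8, 16]


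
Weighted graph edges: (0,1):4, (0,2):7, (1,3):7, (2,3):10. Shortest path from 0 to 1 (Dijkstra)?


Dijkstra from 0:
Distances: {0: 0, 1: 4, 2: 7, 3: 11}
Shortest distance to 1 = 4, path = [0, 1]


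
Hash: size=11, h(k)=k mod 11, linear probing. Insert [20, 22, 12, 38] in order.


Insertions: 20->slot 9; 22->slot 0; 12->slot 1; 38->slot 5
Table: [22, 12, None, None, None, 38, None, None, None, 20, None]


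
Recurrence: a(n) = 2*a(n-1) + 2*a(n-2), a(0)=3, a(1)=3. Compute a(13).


Build bottom-up:
...a(11)=94944, a(12)=259392, a(13)=2*259392+2*94944=708672


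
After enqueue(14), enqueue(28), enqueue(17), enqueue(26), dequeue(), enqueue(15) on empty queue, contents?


enqueue(14) -> [14]
enqueue(28) -> [14, 28]
enqueue(17) -> [14, 28, 17]
enqueue(26) -> [14, 28, 17, 26]
dequeue() returns 14 -> [28, 17, 26]
enqueue(15) -> [28, 17, 26, 15]
Final queue (front to back): [28, 17, 26, 15]


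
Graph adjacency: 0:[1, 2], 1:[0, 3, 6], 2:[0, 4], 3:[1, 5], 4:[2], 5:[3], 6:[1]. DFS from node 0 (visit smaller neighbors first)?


DFS stack-based: start with [0]
Visit order: [0, 1, 3, 5, 6, 2, 4]


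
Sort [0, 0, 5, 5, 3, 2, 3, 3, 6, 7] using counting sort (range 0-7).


Count array: [2, 0, 1, 3, 0, 2, 1, 1]
Reconstruct: [0, 0, 2, 3, 3, 3, 5, 5, 6, 7]


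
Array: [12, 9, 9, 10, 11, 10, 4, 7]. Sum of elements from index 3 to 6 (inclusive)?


Prefix sums: [0, 12, 21, 30, 40, 51, 61, 65, 72]
Sum[3..6] = prefix[7] - prefix[3] = 65 - 30 = 35


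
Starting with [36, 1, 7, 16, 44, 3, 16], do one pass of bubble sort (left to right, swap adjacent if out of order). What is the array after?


After one pass: [1, 7, 16, 36, 3, 16, 44]


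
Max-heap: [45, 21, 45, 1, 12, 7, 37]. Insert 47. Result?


Append 47: [45, 21, 45, 1, 12, 7, 37, 47]
Bubble up: swap idx 7(47) with idx 3(1); swap idx 3(47) with idx 1(21); swap idx 1(47) with idx 0(45)
Result: [47, 45, 45, 21, 12, 7, 37, 1]


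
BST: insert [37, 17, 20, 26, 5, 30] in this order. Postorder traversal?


Root = 37; build tree by BST insertion.
Postorder traversal: [5, 30, 26, 20, 17, 37]


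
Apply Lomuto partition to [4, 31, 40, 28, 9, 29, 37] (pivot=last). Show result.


Elements <= 37 go left of pivot.
Result: [4, 31, 28, 9, 29, 37, 40], pivot at index 5


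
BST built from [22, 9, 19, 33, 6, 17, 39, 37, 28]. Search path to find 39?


BST root = 22
Search for 39: compare at each node
Path: [22, 33, 39]


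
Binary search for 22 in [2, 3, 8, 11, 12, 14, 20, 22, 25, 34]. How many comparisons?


Search for 22:
[0,9] mid=4 arr[4]=12
[5,9] mid=7 arr[7]=22
Total: 2 comparisons


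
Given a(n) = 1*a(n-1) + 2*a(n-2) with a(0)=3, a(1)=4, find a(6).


Build bottom-up:
...a(4)=38, a(5)=74, a(6)=1*74+2*38=150


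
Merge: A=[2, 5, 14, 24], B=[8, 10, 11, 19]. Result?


Compare heads, take smaller each step.
Merged: [2, 5, 8, 10, 11, 14, 19, 24]


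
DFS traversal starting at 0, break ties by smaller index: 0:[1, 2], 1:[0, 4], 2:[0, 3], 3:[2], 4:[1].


DFS stack-based: start with [0]
Visit order: [0, 1, 4, 2, 3]


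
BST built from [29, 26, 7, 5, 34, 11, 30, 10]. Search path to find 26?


BST root = 29
Search for 26: compare at each node
Path: [29, 26]


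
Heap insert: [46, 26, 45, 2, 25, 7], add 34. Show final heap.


Append 34: [46, 26, 45, 2, 25, 7, 34]
Bubble up: no swaps needed
Result: [46, 26, 45, 2, 25, 7, 34]


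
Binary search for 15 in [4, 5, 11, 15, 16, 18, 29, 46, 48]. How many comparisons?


Search for 15:
[0,8] mid=4 arr[4]=16
[0,3] mid=1 arr[1]=5
[2,3] mid=2 arr[2]=11
[3,3] mid=3 arr[3]=15
Total: 4 comparisons


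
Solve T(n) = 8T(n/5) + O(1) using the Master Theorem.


a=8, b=5, c=0. log_5(8)=1.292 > c=0. Case 1: O(n^log_b(a)) = O(n^1.292)
Complexity: O(n^1.292)


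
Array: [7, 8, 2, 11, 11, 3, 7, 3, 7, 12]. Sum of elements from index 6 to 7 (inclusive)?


Prefix sums: [0, 7, 15, 17, 28, 39, 42, 49, 52, 59, 71]
Sum[6..7] = prefix[8] - prefix[6] = 52 - 42 = 10


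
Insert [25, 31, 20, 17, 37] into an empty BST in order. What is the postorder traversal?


Root = 25; build tree by BST insertion.
Postorder traversal: [17, 20, 37, 31, 25]


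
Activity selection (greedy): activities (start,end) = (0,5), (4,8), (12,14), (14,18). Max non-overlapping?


Greedy: pick earliest-ending, then skip overlaps.
Selected (3 activities): [(0, 5), (12, 14), (14, 18)]


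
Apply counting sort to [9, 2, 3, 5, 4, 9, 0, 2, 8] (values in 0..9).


Count array: [1, 0, 2, 1, 1, 1, 0, 0, 1, 2]
Reconstruct: [0, 2, 2, 3, 4, 5, 8, 9, 9]


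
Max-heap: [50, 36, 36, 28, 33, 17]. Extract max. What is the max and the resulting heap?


Max = 50
Replace root with last, heapify down
Resulting heap: [36, 33, 36, 28, 17]


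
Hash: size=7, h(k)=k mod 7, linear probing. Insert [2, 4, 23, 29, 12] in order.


Insertions: 2->slot 2; 4->slot 4; 23->slot 3; 29->slot 1; 12->slot 5
Table: [None, 29, 2, 23, 4, 12, None]


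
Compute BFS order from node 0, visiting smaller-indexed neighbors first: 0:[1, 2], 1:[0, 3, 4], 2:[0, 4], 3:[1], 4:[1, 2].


BFS queue: start with [0]
Visit order: [0, 1, 2, 3, 4]


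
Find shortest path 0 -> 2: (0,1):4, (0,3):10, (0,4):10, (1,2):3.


Dijkstra from 0:
Distances: {0: 0, 1: 4, 2: 7, 3: 10, 4: 10}
Shortest distance to 2 = 7, path = [0, 1, 2]


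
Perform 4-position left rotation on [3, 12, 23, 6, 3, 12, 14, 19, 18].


Left rotate by 4: [3, 12, 14, 19, 18, 3, 12, 23, 6]


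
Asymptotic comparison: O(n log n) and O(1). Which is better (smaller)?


constant grows slower than linearithmic
O(1) is asymptotically smaller; O(n log n) grows faster


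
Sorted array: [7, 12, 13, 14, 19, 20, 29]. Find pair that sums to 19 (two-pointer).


Two pointers: lo=0, hi=6
Found pair: (7, 12) summing to 19


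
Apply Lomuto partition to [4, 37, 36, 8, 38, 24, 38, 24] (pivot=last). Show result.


Elements <= 24 go left of pivot.
Result: [4, 8, 24, 24, 38, 36, 38, 37], pivot at index 3


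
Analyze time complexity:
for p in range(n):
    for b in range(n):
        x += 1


Per nesting level: O(n) * O(n) = O(n^2)
Complexity: O(n^2)


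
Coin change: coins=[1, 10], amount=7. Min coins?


dp[0]=0; dp[i]=1+min(dp[i-c] for c in coins)
...dp[2]=2, dp[3]=3, dp[4]=4, dp[5]=5, dp[6]=6, dp[7]=7
Minimum coins for 7 = 7


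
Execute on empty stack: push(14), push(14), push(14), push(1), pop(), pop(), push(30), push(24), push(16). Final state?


push(14) -> [14]
push(14) -> [14, 14]
push(14) -> [14, 14, 14]
push(1) -> [14, 14, 14, 1]
pop() returns 1 -> [14, 14, 14]
pop() returns 14 -> [14, 14]
push(30) -> [14, 14, 30]
push(24) -> [14, 14, 30, 24]
push(16) -> [14, 14, 30, 24, 16]
Final stack (bottom to top): [14, 14, 30, 24, 16]


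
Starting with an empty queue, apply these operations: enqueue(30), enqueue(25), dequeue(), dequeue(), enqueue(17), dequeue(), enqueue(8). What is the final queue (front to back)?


enqueue(30) -> [30]
enqueue(25) -> [30, 25]
dequeue() returns 30 -> [25]
dequeue() returns 25 -> []
enqueue(17) -> [17]
dequeue() returns 17 -> []
enqueue(8) -> [8]
Final queue (front to back): [8]


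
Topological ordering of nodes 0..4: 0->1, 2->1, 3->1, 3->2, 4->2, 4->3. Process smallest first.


Kahn's algorithm, process smallest node first
Order: [0, 4, 3, 2, 1]


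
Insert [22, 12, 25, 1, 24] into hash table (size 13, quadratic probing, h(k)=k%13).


Insertions: 22->slot 9; 12->slot 12; 25->slot 0; 1->slot 1; 24->slot 11
Table: [25, 1, None, None, None, None, None, None, None, 22, None, 24, 12]


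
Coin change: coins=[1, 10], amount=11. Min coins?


dp[0]=0; dp[i]=1+min(dp[i-c] for c in coins)
...dp[6]=6, dp[7]=7, dp[8]=8, dp[9]=9, dp[10]=1, dp[11]=2
Minimum coins for 11 = 2


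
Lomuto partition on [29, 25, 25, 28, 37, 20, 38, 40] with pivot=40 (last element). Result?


Elements <= 40 go left of pivot.
Result: [29, 25, 25, 28, 37, 20, 38, 40], pivot at index 7


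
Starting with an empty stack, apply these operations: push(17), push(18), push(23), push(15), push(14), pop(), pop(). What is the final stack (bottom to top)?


push(17) -> [17]
push(18) -> [17, 18]
push(23) -> [17, 18, 23]
push(15) -> [17, 18, 23, 15]
push(14) -> [17, 18, 23, 15, 14]
pop() returns 14 -> [17, 18, 23, 15]
pop() returns 15 -> [17, 18, 23]
Final stack (bottom to top): [17, 18, 23]


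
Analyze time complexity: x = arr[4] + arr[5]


Analysis: constant-time operation, no loop
Complexity: O(1)


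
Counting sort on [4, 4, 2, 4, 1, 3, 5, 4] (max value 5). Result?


Count array: [0, 1, 1, 1, 4, 1]
Reconstruct: [1, 2, 3, 4, 4, 4, 4, 5]


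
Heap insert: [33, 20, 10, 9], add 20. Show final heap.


Append 20: [33, 20, 10, 9, 20]
Bubble up: no swaps needed
Result: [33, 20, 10, 9, 20]


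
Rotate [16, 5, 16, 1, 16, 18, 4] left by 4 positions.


Left rotate by 4: [16, 18, 4, 16, 5, 16, 1]


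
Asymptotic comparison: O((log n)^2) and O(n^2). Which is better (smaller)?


polylogarithmic grows slower than quadratic
O((log n)^2) is asymptotically smaller; O(n^2) grows faster
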